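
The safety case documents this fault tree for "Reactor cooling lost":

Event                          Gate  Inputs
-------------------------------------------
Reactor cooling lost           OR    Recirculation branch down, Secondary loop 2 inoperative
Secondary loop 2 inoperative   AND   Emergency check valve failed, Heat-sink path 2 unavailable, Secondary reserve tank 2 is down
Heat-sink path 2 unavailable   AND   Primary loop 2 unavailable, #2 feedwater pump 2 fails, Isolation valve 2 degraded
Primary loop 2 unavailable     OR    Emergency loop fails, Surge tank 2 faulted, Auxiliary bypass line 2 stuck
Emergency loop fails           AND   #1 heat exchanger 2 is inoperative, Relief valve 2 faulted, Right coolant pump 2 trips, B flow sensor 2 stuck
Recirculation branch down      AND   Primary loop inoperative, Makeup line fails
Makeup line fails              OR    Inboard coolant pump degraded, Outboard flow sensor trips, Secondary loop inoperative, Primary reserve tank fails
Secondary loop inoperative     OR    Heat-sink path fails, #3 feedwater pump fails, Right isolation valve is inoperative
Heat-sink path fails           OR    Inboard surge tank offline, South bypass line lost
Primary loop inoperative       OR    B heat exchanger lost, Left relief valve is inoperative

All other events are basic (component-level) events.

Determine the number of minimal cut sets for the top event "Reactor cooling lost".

Primary loop inoperative [OR]: union of children's cut sets → 2 cut set(s).
Heat-sink path fails [OR]: union of children's cut sets → 2 cut set(s).
Secondary loop inoperative [OR]: union of children's cut sets → 4 cut set(s).
Makeup line fails [OR]: union of children's cut sets → 7 cut set(s).
Recirculation branch down [AND]: one cut set from each child combined → 2 × 7 = 14 cut set(s).
Emergency loop fails [AND]: one cut set from each child combined → 1 × 1 × 1 × 1 = 1 cut set(s).
Primary loop 2 unavailable [OR]: union of children's cut sets → 3 cut set(s).
Heat-sink path 2 unavailable [AND]: one cut set from each child combined → 3 × 1 × 1 = 3 cut set(s).
Secondary loop 2 inoperative [AND]: one cut set from each child combined → 1 × 3 × 1 = 3 cut set(s).
Reactor cooling lost [OR]: union of children's cut sets → 17 cut set(s).

17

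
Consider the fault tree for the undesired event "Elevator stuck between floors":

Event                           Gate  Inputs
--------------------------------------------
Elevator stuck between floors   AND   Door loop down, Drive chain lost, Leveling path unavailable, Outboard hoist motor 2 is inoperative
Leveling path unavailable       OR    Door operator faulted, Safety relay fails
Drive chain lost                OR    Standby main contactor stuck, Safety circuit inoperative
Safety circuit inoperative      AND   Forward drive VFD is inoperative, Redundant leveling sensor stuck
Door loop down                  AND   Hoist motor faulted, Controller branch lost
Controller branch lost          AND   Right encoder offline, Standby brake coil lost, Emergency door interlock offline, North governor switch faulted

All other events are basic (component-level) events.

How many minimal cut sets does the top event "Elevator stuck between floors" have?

4

Controller branch lost [AND]: one cut set from each child combined → 1 × 1 × 1 × 1 = 1 cut set(s).
Door loop down [AND]: one cut set from each child combined → 1 × 1 = 1 cut set(s).
Safety circuit inoperative [AND]: one cut set from each child combined → 1 × 1 = 1 cut set(s).
Drive chain lost [OR]: union of children's cut sets → 2 cut set(s).
Leveling path unavailable [OR]: union of children's cut sets → 2 cut set(s).
Elevator stuck between floors [AND]: one cut set from each child combined → 1 × 2 × 2 × 1 = 4 cut set(s).
Minimal cut sets: {Door operator faulted, Emergency door interlock offline, Hoist motor faulted, North governor switch faulted, Outboard hoist motor 2 is inoperative, Right encoder offline, Standby brake coil lost, Standby main contactor stuck}; {Emergency door interlock offline, Hoist motor faulted, North governor switch faulted, Outboard hoist motor 2 is inoperative, Right encoder offline, Safety relay fails, Standby brake coil lost, Standby main contactor stuck}; {Door operator faulted, Emergency door interlock offline, Forward drive VFD is inoperative, Hoist motor faulted, North governor switch faulted, Outboard hoist motor 2 is inoperative, Redundant leveling sensor stuck, Right encoder offline, Standby brake coil lost}; {Emergency door interlock offline, Forward drive VFD is inoperative, Hoist motor faulted, North governor switch faulted, Outboard hoist motor 2 is inoperative, Redundant leveling sensor stuck, Right encoder offline, Safety relay fails, Standby brake coil lost}.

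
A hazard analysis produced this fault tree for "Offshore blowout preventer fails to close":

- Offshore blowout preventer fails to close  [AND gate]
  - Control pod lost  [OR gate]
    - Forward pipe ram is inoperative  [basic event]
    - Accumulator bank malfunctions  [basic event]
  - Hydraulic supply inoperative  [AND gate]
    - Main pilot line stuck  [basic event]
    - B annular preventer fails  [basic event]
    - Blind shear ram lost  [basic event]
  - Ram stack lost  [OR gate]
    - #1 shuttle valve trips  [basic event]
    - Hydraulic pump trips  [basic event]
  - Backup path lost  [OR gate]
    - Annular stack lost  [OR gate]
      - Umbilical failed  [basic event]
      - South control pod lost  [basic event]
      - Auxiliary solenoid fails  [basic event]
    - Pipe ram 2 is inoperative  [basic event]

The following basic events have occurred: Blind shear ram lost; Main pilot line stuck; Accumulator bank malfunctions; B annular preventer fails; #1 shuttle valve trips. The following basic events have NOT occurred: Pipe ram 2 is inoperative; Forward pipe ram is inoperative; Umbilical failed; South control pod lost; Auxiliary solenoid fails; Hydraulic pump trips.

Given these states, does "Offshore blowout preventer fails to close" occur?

Control pod lost [OR]: Forward pipe ram is inoperative=not, Accumulator bank malfunctions=occurs → at least one input occurs → occurs.
Hydraulic supply inoperative [AND]: Main pilot line stuck=occurs, B annular preventer fails=occurs, Blind shear ram lost=occurs → all inputs occur → occurs.
Ram stack lost [OR]: #1 shuttle valve trips=occurs, Hydraulic pump trips=not → at least one input occurs → occurs.
Annular stack lost [OR]: Umbilical failed=not, South control pod lost=not, Auxiliary solenoid fails=not → no input occurs → does not occur.
Backup path lost [OR]: Annular stack lost=not, Pipe ram 2 is inoperative=not → no input occurs → does not occur.
Offshore blowout preventer fails to close [AND]: Control pod lost=occurs, Hydraulic supply inoperative=occurs, Ram stack lost=occurs, Backup path lost=not → not all inputs occur → does not occur.

No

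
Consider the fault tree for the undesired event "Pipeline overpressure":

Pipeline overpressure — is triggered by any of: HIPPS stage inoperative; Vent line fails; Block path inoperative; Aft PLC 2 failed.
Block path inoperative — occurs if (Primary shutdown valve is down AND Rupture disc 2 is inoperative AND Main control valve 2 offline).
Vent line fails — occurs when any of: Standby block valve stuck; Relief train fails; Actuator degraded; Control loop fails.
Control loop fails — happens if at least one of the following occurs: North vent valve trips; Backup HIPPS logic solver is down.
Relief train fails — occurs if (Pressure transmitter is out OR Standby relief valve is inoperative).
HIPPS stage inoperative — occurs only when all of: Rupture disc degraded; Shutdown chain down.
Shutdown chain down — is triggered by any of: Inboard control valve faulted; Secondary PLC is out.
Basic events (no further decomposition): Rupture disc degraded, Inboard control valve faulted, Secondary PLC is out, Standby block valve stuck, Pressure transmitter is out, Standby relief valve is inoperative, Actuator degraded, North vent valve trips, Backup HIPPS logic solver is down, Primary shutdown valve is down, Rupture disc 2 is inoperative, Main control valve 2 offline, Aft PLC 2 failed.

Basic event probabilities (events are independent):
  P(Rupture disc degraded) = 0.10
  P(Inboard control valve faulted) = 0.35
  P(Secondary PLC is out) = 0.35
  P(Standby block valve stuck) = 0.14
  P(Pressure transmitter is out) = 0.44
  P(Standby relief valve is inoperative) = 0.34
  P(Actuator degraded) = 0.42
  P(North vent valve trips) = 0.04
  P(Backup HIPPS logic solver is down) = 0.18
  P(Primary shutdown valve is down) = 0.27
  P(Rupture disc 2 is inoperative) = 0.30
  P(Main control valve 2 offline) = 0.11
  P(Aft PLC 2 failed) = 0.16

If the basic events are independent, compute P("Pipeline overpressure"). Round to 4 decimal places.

P(Shutdown chain down) [OR] = 1 − (1−0.35) × (1−0.35) = 0.577500
P(HIPPS stage inoperative) [AND] = 0.10 × 0.577500 = 0.057750
P(Relief train fails) [OR] = 1 − (1−0.44) × (1−0.34) = 0.630400
P(Control loop fails) [OR] = 1 − (1−0.04) × (1−0.18) = 0.212800
P(Vent line fails) [OR] = 1 − (1−0.14) × (1−0.630400) × (1−0.42) × (1−0.212800) = 0.854875
P(Block path inoperative) [AND] = 0.27 × 0.30 × 0.11 = 0.008910
P(Pipeline overpressure) [OR] = 1 − (1−0.057750) × (1−0.854875) × (1−0.008910) × (1−0.16) = 0.886158
Rounded to 4 decimal places: P(Pipeline overpressure) ≈ 0.8862.

0.8862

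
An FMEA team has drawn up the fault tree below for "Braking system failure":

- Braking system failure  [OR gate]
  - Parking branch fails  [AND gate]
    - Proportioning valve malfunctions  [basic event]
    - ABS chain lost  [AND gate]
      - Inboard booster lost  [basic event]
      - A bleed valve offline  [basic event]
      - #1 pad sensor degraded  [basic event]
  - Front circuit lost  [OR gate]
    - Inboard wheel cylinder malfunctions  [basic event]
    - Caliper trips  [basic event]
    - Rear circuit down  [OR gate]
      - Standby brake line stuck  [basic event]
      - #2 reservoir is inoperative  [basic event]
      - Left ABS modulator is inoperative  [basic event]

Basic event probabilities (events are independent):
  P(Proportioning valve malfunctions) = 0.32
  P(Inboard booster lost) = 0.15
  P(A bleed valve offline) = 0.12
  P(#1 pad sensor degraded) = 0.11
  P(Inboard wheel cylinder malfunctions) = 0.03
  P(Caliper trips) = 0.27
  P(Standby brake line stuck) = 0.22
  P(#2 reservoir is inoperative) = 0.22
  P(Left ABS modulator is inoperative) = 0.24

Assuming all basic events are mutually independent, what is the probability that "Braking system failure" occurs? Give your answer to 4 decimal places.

0.6728

P(ABS chain lost) [AND] = 0.15 × 0.12 × 0.11 = 0.001980
P(Parking branch fails) [AND] = 0.32 × 0.001980 = 0.000634
P(Rear circuit down) [OR] = 1 − (1−0.22) × (1−0.22) × (1−0.24) = 0.537616
P(Front circuit lost) [OR] = 1 − (1−0.03) × (1−0.27) × (1−0.537616) = 0.672586
P(Braking system failure) [OR] = 1 − (1−0.000634) × (1−0.672586) = 0.672794
Rounded to 4 decimal places: P(Braking system failure) ≈ 0.6728.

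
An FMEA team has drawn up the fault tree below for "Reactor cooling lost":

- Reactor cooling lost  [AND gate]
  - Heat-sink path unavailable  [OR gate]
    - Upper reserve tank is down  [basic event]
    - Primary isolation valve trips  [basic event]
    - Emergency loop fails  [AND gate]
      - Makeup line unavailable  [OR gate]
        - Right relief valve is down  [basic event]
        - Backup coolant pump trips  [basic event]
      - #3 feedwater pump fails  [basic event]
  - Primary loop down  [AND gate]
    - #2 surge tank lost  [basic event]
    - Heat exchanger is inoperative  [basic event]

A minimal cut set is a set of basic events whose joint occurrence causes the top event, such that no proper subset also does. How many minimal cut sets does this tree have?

4

Makeup line unavailable [OR]: union of children's cut sets → 2 cut set(s).
Emergency loop fails [AND]: one cut set from each child combined → 2 × 1 = 2 cut set(s).
Heat-sink path unavailable [OR]: union of children's cut sets → 4 cut set(s).
Primary loop down [AND]: one cut set from each child combined → 1 × 1 = 1 cut set(s).
Reactor cooling lost [AND]: one cut set from each child combined → 4 × 1 = 4 cut set(s).
Minimal cut sets: {#2 surge tank lost, Heat exchanger is inoperative, Upper reserve tank is down}; {#2 surge tank lost, Heat exchanger is inoperative, Primary isolation valve trips}; {#2 surge tank lost, #3 feedwater pump fails, Heat exchanger is inoperative, Right relief valve is down}; {#2 surge tank lost, #3 feedwater pump fails, Backup coolant pump trips, Heat exchanger is inoperative}.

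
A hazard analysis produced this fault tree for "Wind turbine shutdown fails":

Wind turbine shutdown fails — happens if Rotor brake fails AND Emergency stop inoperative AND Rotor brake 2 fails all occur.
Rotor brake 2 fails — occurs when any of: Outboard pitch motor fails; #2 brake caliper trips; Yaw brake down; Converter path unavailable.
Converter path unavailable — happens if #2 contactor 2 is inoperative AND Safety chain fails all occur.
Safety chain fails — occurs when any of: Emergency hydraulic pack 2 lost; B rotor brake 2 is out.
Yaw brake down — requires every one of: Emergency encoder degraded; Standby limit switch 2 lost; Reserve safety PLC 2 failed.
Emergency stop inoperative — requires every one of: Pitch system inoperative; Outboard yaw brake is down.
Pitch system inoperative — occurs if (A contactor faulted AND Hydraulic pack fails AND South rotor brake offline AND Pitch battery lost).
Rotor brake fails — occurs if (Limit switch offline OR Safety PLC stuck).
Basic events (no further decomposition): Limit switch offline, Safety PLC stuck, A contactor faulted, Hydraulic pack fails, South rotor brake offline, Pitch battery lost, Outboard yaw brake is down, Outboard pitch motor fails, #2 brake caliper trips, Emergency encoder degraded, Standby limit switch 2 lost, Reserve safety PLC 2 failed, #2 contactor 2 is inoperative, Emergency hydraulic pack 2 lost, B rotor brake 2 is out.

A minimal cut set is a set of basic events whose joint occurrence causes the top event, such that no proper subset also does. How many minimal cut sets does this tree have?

Rotor brake fails [OR]: union of children's cut sets → 2 cut set(s).
Pitch system inoperative [AND]: one cut set from each child combined → 1 × 1 × 1 × 1 = 1 cut set(s).
Emergency stop inoperative [AND]: one cut set from each child combined → 1 × 1 = 1 cut set(s).
Yaw brake down [AND]: one cut set from each child combined → 1 × 1 × 1 = 1 cut set(s).
Safety chain fails [OR]: union of children's cut sets → 2 cut set(s).
Converter path unavailable [AND]: one cut set from each child combined → 1 × 2 = 2 cut set(s).
Rotor brake 2 fails [OR]: union of children's cut sets → 5 cut set(s).
Wind turbine shutdown fails [AND]: one cut set from each child combined → 2 × 1 × 5 = 10 cut set(s).
Minimal cut sets: {A contactor faulted, Hydraulic pack fails, Limit switch offline, Outboard pitch motor fails, Outboard yaw brake is down, Pitch battery lost, South rotor brake offline}; {#2 brake caliper trips, A contactor faulted, Hydraulic pack fails, Limit switch offline, Outboard yaw brake is down, Pitch battery lost, South rotor brake offline}; {A contactor faulted, Emergency encoder degraded, Hydraulic pack fails, Limit switch offline, Outboard yaw brake is down, Pitch battery lost, Reserve safety PLC 2 failed, South rotor brake offline, Standby limit switch 2 lost}; {#2 contactor 2 is inoperative, A contactor faulted, Emergency hydraulic pack 2 lost, Hydraulic pack fails, Limit switch offline, Outboard yaw brake is down, Pitch battery lost, South rotor brake offline}; {#2 contactor 2 is inoperative, A contactor faulted, B rotor brake 2 is out, Hydraulic pack fails, Limit switch offline, Outboard yaw brake is down, Pitch battery lost, South rotor brake offline}; {A contactor faulted, Hydraulic pack fails, Outboard pitch motor fails, Outboard yaw brake is down, Pitch battery lost, Safety PLC stuck, South rotor brake offline}; {#2 brake caliper trips, A contactor faulted, Hydraulic pack fails, Outboard yaw brake is down, Pitch battery lost, Safety PLC stuck, South rotor brake offline}; {A contactor faulted, Emergency encoder degraded, Hydraulic pack fails, Outboard yaw brake is down, Pitch battery lost, Reserve safety PLC 2 failed, Safety PLC stuck, South rotor brake offline, Standby limit switch 2 lost}; {#2 contactor 2 is inoperative, A contactor faulted, Emergency hydraulic pack 2 lost, Hydraulic pack fails, Outboard yaw brake is down, Pitch battery lost, Safety PLC stuck, South rotor brake offline}; {#2 contactor 2 is inoperative, A contactor faulted, B rotor brake 2 is out, Hydraulic pack fails, Outboard yaw brake is down, Pitch battery lost, Safety PLC stuck, South rotor brake offline}.

10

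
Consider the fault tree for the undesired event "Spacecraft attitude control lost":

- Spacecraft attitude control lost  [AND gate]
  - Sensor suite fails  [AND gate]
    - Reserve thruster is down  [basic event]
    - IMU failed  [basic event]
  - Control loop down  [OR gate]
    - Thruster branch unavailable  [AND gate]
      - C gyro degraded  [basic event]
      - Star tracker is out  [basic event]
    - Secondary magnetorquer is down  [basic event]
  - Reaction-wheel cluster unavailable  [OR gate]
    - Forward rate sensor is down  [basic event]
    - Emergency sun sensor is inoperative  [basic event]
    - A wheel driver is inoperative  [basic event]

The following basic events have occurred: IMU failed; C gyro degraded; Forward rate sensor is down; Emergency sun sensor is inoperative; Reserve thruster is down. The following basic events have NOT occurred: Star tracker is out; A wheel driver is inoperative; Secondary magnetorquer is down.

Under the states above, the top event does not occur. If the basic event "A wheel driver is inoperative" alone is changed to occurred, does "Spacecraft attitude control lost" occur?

Counterfactual: set "A wheel driver is inoperative" to occurred.
Sensor suite fails [AND]: Reserve thruster is down=occurs, IMU failed=occurs → all inputs occur → occurs.
Thruster branch unavailable [AND]: C gyro degraded=occurs, Star tracker is out=not → not all inputs occur → does not occur.
Control loop down [OR]: Thruster branch unavailable=not, Secondary magnetorquer is down=not → no input occurs → does not occur.
Reaction-wheel cluster unavailable [OR]: Forward rate sensor is down=occurs, Emergency sun sensor is inoperative=occurs, A wheel driver is inoperative=occurs → at least one input occurs → occurs.
Spacecraft attitude control lost [AND]: Sensor suite fails=occurs, Control loop down=not, Reaction-wheel cluster unavailable=occurs → not all inputs occur → does not occur.

No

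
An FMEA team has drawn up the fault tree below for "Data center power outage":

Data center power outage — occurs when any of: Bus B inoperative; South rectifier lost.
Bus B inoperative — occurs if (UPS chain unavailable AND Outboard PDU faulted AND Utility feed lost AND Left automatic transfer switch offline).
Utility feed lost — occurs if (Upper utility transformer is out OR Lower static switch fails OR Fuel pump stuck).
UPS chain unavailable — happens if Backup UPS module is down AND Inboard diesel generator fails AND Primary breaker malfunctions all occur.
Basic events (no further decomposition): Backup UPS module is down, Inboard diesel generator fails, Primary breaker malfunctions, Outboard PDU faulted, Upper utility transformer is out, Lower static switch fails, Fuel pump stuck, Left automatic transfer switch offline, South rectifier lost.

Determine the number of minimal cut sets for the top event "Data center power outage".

UPS chain unavailable [AND]: one cut set from each child combined → 1 × 1 × 1 = 1 cut set(s).
Utility feed lost [OR]: union of children's cut sets → 3 cut set(s).
Bus B inoperative [AND]: one cut set from each child combined → 1 × 1 × 3 × 1 = 3 cut set(s).
Data center power outage [OR]: union of children's cut sets → 4 cut set(s).
Minimal cut sets: {Backup UPS module is down, Inboard diesel generator fails, Left automatic transfer switch offline, Outboard PDU faulted, Primary breaker malfunctions, Upper utility transformer is out}; {Backup UPS module is down, Inboard diesel generator fails, Left automatic transfer switch offline, Lower static switch fails, Outboard PDU faulted, Primary breaker malfunctions}; {Backup UPS module is down, Fuel pump stuck, Inboard diesel generator fails, Left automatic transfer switch offline, Outboard PDU faulted, Primary breaker malfunctions}; {South rectifier lost}.

4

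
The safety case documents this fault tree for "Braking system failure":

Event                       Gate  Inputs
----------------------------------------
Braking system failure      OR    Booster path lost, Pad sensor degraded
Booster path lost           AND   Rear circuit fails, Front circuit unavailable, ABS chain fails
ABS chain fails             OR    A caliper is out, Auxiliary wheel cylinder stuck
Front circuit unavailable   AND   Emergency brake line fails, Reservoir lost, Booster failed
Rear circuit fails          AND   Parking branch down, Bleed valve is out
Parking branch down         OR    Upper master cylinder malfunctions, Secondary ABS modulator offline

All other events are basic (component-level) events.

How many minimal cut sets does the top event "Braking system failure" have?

Parking branch down [OR]: union of children's cut sets → 2 cut set(s).
Rear circuit fails [AND]: one cut set from each child combined → 2 × 1 = 2 cut set(s).
Front circuit unavailable [AND]: one cut set from each child combined → 1 × 1 × 1 = 1 cut set(s).
ABS chain fails [OR]: union of children's cut sets → 2 cut set(s).
Booster path lost [AND]: one cut set from each child combined → 2 × 1 × 2 = 4 cut set(s).
Braking system failure [OR]: union of children's cut sets → 5 cut set(s).
Minimal cut sets: {A caliper is out, Bleed valve is out, Booster failed, Emergency brake line fails, Reservoir lost, Upper master cylinder malfunctions}; {Auxiliary wheel cylinder stuck, Bleed valve is out, Booster failed, Emergency brake line fails, Reservoir lost, Upper master cylinder malfunctions}; {A caliper is out, Bleed valve is out, Booster failed, Emergency brake line fails, Reservoir lost, Secondary ABS modulator offline}; {Auxiliary wheel cylinder stuck, Bleed valve is out, Booster failed, Emergency brake line fails, Reservoir lost, Secondary ABS modulator offline}; {Pad sensor degraded}.

5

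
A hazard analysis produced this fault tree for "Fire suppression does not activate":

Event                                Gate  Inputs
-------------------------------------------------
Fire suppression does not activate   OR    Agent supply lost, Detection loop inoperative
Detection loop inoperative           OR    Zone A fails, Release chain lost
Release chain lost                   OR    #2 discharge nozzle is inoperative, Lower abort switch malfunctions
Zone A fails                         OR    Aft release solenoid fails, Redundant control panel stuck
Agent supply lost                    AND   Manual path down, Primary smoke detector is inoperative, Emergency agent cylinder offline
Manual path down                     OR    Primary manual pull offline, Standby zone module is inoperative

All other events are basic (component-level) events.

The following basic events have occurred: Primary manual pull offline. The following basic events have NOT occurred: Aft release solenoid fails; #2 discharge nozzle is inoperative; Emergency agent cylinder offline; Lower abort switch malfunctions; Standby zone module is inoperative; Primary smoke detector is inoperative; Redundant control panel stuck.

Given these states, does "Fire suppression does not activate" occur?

No

Manual path down [OR]: Primary manual pull offline=occurs, Standby zone module is inoperative=not → at least one input occurs → occurs.
Agent supply lost [AND]: Manual path down=occurs, Primary smoke detector is inoperative=not, Emergency agent cylinder offline=not → not all inputs occur → does not occur.
Zone A fails [OR]: Aft release solenoid fails=not, Redundant control panel stuck=not → no input occurs → does not occur.
Release chain lost [OR]: #2 discharge nozzle is inoperative=not, Lower abort switch malfunctions=not → no input occurs → does not occur.
Detection loop inoperative [OR]: Zone A fails=not, Release chain lost=not → no input occurs → does not occur.
Fire suppression does not activate [OR]: Agent supply lost=not, Detection loop inoperative=not → no input occurs → does not occur.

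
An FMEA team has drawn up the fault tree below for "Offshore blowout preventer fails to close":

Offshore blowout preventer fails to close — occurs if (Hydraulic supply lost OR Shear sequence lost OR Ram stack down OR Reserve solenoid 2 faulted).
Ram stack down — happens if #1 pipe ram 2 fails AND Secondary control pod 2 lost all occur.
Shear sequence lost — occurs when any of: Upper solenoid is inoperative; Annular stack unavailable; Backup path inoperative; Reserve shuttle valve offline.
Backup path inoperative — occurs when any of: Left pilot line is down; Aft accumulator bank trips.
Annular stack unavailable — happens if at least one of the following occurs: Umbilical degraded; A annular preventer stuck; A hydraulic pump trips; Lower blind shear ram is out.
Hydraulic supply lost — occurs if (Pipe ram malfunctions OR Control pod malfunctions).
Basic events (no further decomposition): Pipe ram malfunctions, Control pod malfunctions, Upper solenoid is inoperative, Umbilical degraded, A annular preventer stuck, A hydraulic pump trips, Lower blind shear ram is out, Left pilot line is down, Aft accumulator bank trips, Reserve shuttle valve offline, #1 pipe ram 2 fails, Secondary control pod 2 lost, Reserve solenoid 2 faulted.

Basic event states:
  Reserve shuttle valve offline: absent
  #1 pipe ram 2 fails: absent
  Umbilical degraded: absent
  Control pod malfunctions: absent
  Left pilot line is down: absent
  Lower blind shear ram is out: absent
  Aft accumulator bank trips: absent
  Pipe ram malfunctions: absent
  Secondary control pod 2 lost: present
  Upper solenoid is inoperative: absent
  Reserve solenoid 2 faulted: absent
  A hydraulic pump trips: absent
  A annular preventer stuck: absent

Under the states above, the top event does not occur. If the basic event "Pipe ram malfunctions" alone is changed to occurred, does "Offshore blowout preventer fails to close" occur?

Yes

Counterfactual: set "Pipe ram malfunctions" to occurred.
Hydraulic supply lost [OR]: Pipe ram malfunctions=occurs, Control pod malfunctions=not → at least one input occurs → occurs.
Annular stack unavailable [OR]: Umbilical degraded=not, A annular preventer stuck=not, A hydraulic pump trips=not, Lower blind shear ram is out=not → no input occurs → does not occur.
Backup path inoperative [OR]: Left pilot line is down=not, Aft accumulator bank trips=not → no input occurs → does not occur.
Shear sequence lost [OR]: Upper solenoid is inoperative=not, Annular stack unavailable=not, Backup path inoperative=not, Reserve shuttle valve offline=not → no input occurs → does not occur.
Ram stack down [AND]: #1 pipe ram 2 fails=not, Secondary control pod 2 lost=occurs → not all inputs occur → does not occur.
Offshore blowout preventer fails to close [OR]: Hydraulic supply lost=occurs, Shear sequence lost=not, Ram stack down=not, Reserve solenoid 2 faulted=not → at least one input occurs → occurs.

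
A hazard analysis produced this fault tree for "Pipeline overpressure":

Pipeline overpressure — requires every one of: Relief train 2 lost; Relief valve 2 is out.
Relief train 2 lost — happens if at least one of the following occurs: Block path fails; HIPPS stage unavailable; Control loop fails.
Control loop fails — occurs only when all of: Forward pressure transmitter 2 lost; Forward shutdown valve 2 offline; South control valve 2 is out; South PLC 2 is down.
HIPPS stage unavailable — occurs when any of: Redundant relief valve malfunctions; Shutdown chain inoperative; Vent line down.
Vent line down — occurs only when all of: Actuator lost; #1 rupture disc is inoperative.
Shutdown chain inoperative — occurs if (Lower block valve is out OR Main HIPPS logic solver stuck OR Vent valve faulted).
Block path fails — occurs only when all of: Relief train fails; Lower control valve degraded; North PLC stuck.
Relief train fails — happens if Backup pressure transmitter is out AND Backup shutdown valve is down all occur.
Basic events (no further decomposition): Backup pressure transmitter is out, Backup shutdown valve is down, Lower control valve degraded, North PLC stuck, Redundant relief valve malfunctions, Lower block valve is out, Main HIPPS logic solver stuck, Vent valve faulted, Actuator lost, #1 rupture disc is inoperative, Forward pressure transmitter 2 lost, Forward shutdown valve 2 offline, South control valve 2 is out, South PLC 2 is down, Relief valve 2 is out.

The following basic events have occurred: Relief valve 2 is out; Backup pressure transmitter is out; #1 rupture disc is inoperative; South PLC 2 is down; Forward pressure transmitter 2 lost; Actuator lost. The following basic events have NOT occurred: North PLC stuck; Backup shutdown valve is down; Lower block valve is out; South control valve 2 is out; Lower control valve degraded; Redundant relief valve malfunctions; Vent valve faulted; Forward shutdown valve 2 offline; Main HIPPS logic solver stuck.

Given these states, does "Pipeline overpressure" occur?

Relief train fails [AND]: Backup pressure transmitter is out=occurs, Backup shutdown valve is down=not → not all inputs occur → does not occur.
Block path fails [AND]: Relief train fails=not, Lower control valve degraded=not, North PLC stuck=not → not all inputs occur → does not occur.
Shutdown chain inoperative [OR]: Lower block valve is out=not, Main HIPPS logic solver stuck=not, Vent valve faulted=not → no input occurs → does not occur.
Vent line down [AND]: Actuator lost=occurs, #1 rupture disc is inoperative=occurs → all inputs occur → occurs.
HIPPS stage unavailable [OR]: Redundant relief valve malfunctions=not, Shutdown chain inoperative=not, Vent line down=occurs → at least one input occurs → occurs.
Control loop fails [AND]: Forward pressure transmitter 2 lost=occurs, Forward shutdown valve 2 offline=not, South control valve 2 is out=not, South PLC 2 is down=occurs → not all inputs occur → does not occur.
Relief train 2 lost [OR]: Block path fails=not, HIPPS stage unavailable=occurs, Control loop fails=not → at least one input occurs → occurs.
Pipeline overpressure [AND]: Relief train 2 lost=occurs, Relief valve 2 is out=occurs → all inputs occur → occurs.

Yes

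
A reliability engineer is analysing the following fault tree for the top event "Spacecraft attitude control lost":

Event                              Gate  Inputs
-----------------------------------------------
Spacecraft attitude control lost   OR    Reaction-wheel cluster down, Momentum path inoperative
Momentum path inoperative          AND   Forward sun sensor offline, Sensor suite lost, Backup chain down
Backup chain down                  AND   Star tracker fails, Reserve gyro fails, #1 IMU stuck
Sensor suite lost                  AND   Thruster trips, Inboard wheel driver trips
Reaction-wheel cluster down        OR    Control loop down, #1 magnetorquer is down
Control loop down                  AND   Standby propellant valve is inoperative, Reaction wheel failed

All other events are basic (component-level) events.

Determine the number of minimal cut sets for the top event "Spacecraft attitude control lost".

Control loop down [AND]: one cut set from each child combined → 1 × 1 = 1 cut set(s).
Reaction-wheel cluster down [OR]: union of children's cut sets → 2 cut set(s).
Sensor suite lost [AND]: one cut set from each child combined → 1 × 1 = 1 cut set(s).
Backup chain down [AND]: one cut set from each child combined → 1 × 1 × 1 = 1 cut set(s).
Momentum path inoperative [AND]: one cut set from each child combined → 1 × 1 × 1 = 1 cut set(s).
Spacecraft attitude control lost [OR]: union of children's cut sets → 3 cut set(s).
Minimal cut sets: {Reaction wheel failed, Standby propellant valve is inoperative}; {#1 magnetorquer is down}; {#1 IMU stuck, Forward sun sensor offline, Inboard wheel driver trips, Reserve gyro fails, Star tracker fails, Thruster trips}.

3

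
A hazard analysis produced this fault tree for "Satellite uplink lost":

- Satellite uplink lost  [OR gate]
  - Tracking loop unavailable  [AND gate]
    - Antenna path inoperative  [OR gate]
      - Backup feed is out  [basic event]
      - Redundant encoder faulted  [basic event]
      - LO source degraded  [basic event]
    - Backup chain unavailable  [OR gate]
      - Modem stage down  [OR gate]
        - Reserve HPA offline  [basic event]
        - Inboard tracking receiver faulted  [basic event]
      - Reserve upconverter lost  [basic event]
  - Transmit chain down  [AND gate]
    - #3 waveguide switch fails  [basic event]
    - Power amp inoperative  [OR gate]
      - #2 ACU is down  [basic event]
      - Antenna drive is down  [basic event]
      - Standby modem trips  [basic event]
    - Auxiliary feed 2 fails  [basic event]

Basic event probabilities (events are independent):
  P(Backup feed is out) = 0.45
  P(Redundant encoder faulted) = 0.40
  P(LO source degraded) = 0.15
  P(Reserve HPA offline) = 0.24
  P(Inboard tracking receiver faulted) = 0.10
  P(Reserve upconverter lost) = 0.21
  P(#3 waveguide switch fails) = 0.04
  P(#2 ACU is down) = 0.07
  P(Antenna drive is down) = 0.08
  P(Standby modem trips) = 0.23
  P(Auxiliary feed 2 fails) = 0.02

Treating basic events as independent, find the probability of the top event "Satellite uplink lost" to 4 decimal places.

P(Antenna path inoperative) [OR] = 1 − (1−0.45) × (1−0.40) × (1−0.15) = 0.719500
P(Modem stage down) [OR] = 1 − (1−0.24) × (1−0.10) = 0.316000
P(Backup chain unavailable) [OR] = 1 − (1−0.316000) × (1−0.21) = 0.459640
P(Tracking loop unavailable) [AND] = 0.719500 × 0.459640 = 0.330711
P(Power amp inoperative) [OR] = 1 − (1−0.07) × (1−0.08) × (1−0.23) = 0.341188
P(Transmit chain down) [AND] = 0.04 × 0.341188 × 0.02 = 0.000273
P(Satellite uplink lost) [OR] = 1 − (1−0.330711) × (1−0.000273) = 0.330894
Rounded to 4 decimal places: P(Satellite uplink lost) ≈ 0.3309.

0.3309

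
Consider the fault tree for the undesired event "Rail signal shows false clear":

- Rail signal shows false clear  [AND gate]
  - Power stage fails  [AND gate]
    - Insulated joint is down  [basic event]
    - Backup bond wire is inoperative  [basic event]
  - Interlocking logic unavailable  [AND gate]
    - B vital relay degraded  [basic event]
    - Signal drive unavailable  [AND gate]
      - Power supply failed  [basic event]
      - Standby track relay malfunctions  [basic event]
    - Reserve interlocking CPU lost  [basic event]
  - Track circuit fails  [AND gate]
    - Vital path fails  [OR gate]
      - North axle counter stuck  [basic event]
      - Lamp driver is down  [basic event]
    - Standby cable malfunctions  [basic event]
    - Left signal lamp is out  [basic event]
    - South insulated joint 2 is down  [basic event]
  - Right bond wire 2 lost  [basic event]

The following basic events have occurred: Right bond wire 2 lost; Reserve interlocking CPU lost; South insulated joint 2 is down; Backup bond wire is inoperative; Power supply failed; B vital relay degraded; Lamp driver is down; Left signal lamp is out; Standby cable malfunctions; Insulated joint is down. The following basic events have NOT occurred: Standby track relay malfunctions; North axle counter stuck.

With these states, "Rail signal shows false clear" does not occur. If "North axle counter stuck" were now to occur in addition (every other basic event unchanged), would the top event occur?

Counterfactual: set "North axle counter stuck" to occurred.
Power stage fails [AND]: Insulated joint is down=occurs, Backup bond wire is inoperative=occurs → all inputs occur → occurs.
Signal drive unavailable [AND]: Power supply failed=occurs, Standby track relay malfunctions=not → not all inputs occur → does not occur.
Interlocking logic unavailable [AND]: B vital relay degraded=occurs, Signal drive unavailable=not, Reserve interlocking CPU lost=occurs → not all inputs occur → does not occur.
Vital path fails [OR]: North axle counter stuck=occurs, Lamp driver is down=occurs → at least one input occurs → occurs.
Track circuit fails [AND]: Vital path fails=occurs, Standby cable malfunctions=occurs, Left signal lamp is out=occurs, South insulated joint 2 is down=occurs → all inputs occur → occurs.
Rail signal shows false clear [AND]: Power stage fails=occurs, Interlocking logic unavailable=not, Track circuit fails=occurs, Right bond wire 2 lost=occurs → not all inputs occur → does not occur.

No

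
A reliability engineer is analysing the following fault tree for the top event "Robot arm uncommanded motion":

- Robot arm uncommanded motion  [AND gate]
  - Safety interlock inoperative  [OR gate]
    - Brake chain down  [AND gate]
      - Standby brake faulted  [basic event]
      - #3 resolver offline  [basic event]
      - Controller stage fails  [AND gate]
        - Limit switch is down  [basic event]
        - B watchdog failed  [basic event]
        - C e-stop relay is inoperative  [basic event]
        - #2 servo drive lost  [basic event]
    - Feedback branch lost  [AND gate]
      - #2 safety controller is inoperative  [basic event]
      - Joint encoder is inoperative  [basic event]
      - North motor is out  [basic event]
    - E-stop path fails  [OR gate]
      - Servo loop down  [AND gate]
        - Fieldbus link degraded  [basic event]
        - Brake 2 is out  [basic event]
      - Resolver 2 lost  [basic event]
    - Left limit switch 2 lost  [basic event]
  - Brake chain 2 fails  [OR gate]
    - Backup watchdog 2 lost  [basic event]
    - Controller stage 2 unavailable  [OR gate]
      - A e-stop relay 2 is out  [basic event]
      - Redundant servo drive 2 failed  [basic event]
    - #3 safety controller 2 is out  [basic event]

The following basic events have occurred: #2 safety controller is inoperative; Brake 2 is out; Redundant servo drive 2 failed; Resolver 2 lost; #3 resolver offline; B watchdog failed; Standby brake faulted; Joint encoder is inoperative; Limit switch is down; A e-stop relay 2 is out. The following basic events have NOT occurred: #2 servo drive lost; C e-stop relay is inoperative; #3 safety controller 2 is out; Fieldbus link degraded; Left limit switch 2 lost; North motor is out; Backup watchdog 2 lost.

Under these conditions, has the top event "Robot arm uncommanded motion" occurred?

Yes

Controller stage fails [AND]: Limit switch is down=occurs, B watchdog failed=occurs, C e-stop relay is inoperative=not, #2 servo drive lost=not → not all inputs occur → does not occur.
Brake chain down [AND]: Standby brake faulted=occurs, #3 resolver offline=occurs, Controller stage fails=not → not all inputs occur → does not occur.
Feedback branch lost [AND]: #2 safety controller is inoperative=occurs, Joint encoder is inoperative=occurs, North motor is out=not → not all inputs occur → does not occur.
Servo loop down [AND]: Fieldbus link degraded=not, Brake 2 is out=occurs → not all inputs occur → does not occur.
E-stop path fails [OR]: Servo loop down=not, Resolver 2 lost=occurs → at least one input occurs → occurs.
Safety interlock inoperative [OR]: Brake chain down=not, Feedback branch lost=not, E-stop path fails=occurs, Left limit switch 2 lost=not → at least one input occurs → occurs.
Controller stage 2 unavailable [OR]: A e-stop relay 2 is out=occurs, Redundant servo drive 2 failed=occurs → at least one input occurs → occurs.
Brake chain 2 fails [OR]: Backup watchdog 2 lost=not, Controller stage 2 unavailable=occurs, #3 safety controller 2 is out=not → at least one input occurs → occurs.
Robot arm uncommanded motion [AND]: Safety interlock inoperative=occurs, Brake chain 2 fails=occurs → all inputs occur → occurs.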